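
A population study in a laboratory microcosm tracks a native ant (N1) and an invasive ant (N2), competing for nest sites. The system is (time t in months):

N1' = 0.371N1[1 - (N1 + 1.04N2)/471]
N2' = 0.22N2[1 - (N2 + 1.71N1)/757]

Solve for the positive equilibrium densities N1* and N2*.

Setting both brackets to zero gives the nullclines N1 + 1.04N2 = 471 and 1.71N1 + N2 = 757.
Substituting N2 = 757 - 1.71N1 into the first: N1(1 - 1.04·1.71) = 471 - 1.04·757.
So N1* = -316/-0.778 = 406, and then N2* = 757 - 1.71·406 = 62.2.

N1* ≈ 406, N2* ≈ 62.2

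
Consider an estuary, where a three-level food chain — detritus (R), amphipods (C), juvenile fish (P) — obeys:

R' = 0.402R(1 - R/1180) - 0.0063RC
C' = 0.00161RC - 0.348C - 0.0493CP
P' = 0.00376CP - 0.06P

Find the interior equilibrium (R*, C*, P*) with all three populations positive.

R* ≈ 885, C* ≈ 16, P* ≈ 21.8

From dP/dt = 0: 0.00376C* = 0.06, so C* = 16.
From dR/dt = 0: 0.402(1 - R*/1180) = 0.0063·16, giving R* = 1180·(1 - 0.25) = 885.
From dC/dt = 0: 0.00161·885 - 0.348 = 0.0493P*, so P* = 1.08/0.0493 = 21.8.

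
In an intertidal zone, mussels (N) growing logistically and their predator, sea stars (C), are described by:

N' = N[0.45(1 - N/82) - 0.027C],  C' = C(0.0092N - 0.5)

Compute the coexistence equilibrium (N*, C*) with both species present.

N* ≈ 54.3, C* ≈ 5.62

From dC/dt = 0 with C > 0: 0.0092N* = 0.5, so N* = 54.3.
Substitute into dN/dt = 0: 0.45(1 - 54.3/82) = 0.027C*.
The bracket is 0.337, giving C* = 0.152/0.027 = 5.62.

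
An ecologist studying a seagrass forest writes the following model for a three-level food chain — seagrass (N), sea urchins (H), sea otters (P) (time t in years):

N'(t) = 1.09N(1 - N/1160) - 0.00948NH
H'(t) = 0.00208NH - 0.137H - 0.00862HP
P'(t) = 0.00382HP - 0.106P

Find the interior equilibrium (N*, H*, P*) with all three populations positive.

From dP/dt = 0: 0.00382H* = 0.106, so H* = 27.7.
From dN/dt = 0: 1.09(1 - N*/1160) = 0.00948·27.7, giving N* = 1160·(1 - 0.241) = 880.
From dH/dt = 0: 0.00208·880 - 0.137 = 0.00862P*, so P* = 1.69/0.00862 = 196.

N* ≈ 880, H* ≈ 27.7, P* ≈ 196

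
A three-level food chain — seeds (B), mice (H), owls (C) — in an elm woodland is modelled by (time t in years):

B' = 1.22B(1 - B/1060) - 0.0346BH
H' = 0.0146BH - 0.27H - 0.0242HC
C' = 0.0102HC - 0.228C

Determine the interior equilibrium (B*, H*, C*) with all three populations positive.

B* ≈ 388, H* ≈ 22.4, C* ≈ 223

From dC/dt = 0: 0.0102H* = 0.228, so H* = 22.4.
From dB/dt = 0: 1.22(1 - B*/1060) = 0.0346·22.4, giving B* = 1060·(1 - 0.634) = 388.
From dH/dt = 0: 0.0146·388 - 0.27 = 0.0242C*, so C* = 5.4/0.0242 = 223.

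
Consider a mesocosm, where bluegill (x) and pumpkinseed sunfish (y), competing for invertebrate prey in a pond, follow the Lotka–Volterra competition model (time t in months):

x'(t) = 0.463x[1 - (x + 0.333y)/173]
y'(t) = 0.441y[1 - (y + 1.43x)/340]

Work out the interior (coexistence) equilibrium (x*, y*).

Setting both brackets to zero gives the nullclines x + 0.333y = 173 and 1.43x + y = 340.
Substituting y = 340 - 1.43x into the first: x(1 - 0.333·1.43) = 173 - 0.333·340.
So x* = 59.8/0.524 = 114, and then y* = 340 - 1.43·114 = 177.

x* ≈ 114, y* ≈ 177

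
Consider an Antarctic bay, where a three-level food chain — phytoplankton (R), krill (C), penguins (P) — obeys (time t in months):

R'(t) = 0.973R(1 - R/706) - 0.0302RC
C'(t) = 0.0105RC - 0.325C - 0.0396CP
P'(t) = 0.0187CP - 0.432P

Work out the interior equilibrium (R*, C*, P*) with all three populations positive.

From dP/dt = 0: 0.0187C* = 0.432, so C* = 23.1.
From dR/dt = 0: 0.973(1 - R*/706) = 0.0302·23.1, giving R* = 706·(1 - 0.717) = 200.
From dC/dt = 0: 0.0105·200 - 0.325 = 0.0396P*, so P* = 1.77/0.0396 = 44.8.

R* ≈ 200, C* ≈ 23.1, P* ≈ 44.8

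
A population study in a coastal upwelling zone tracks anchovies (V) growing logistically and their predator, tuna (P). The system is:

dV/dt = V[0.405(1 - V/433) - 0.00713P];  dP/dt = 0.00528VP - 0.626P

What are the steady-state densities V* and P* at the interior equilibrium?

V* ≈ 119, P* ≈ 41.2

From dP/dt = 0 with P > 0: 0.00528V* = 0.626, so V* = 119.
Substitute into dV/dt = 0: 0.405(1 - 119/433) = 0.00713P*.
The bracket is 0.726, giving P* = 0.294/0.00713 = 41.2.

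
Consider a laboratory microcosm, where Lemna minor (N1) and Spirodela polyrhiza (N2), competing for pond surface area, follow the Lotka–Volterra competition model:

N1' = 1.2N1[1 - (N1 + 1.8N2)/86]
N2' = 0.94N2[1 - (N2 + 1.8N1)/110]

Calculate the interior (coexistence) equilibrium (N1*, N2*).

Setting both brackets to zero gives the nullclines N1 + 1.8N2 = 86 and 1.8N1 + N2 = 110.
Substituting N2 = 110 - 1.8N1 into the first: N1(1 - 1.8·1.8) = 86 - 1.8·110.
So N1* = -112/-2.24 = 50, and then N2* = 110 - 1.8·50 = 20.

N1* ≈ 50, N2* ≈ 20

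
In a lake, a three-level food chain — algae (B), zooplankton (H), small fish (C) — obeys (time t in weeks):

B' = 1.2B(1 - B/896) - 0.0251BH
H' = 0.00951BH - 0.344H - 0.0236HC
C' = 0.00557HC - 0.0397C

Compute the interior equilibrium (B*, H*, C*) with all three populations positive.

B* ≈ 762, H* ≈ 7.13, C* ≈ 293

From dC/dt = 0: 0.00557H* = 0.0397, so H* = 7.13.
From dB/dt = 0: 1.2(1 - B*/896) = 0.0251·7.13, giving B* = 896·(1 - 0.149) = 762.
From dH/dt = 0: 0.00951·762 - 0.344 = 0.0236C*, so C* = 6.91/0.0236 = 293.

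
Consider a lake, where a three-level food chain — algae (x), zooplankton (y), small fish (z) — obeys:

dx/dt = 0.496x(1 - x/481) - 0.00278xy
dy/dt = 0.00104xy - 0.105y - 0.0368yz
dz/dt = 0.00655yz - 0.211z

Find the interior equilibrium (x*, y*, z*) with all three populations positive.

x* ≈ 394, y* ≈ 32.2, z* ≈ 8.29

From dz/dt = 0: 0.00655y* = 0.211, so y* = 32.2.
From dx/dt = 0: 0.496(1 - x*/481) = 0.00278·32.2, giving x* = 481·(1 - 0.181) = 394.
From dy/dt = 0: 0.00104·394 - 0.105 = 0.0368z*, so z* = 0.305/0.0368 = 8.29.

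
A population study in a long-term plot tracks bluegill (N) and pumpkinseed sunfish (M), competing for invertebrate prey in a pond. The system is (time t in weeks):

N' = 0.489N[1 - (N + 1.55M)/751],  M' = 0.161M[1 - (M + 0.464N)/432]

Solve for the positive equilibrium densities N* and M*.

Setting both brackets to zero gives the nullclines N + 1.55M = 751 and 0.464N + M = 432.
Substituting M = 432 - 0.464N into the first: N(1 - 1.55·0.464) = 751 - 1.55·432.
So N* = 81.4/0.281 = 290, and then M* = 432 - 0.464·290 = 297.

N* ≈ 290, M* ≈ 297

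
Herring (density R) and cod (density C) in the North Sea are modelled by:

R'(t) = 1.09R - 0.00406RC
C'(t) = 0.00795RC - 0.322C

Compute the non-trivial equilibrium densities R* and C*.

R* ≈ 40.5, C* ≈ 268

Set dC/dt = 0 with C > 0: 0.00795R - 0.322 = 0, so R* = 0.322/0.00795 = 40.5.
Set dR/dt = 0 with R > 0: 1.09 - 0.00406C = 0, so C* = 1.09/0.00406 = 268.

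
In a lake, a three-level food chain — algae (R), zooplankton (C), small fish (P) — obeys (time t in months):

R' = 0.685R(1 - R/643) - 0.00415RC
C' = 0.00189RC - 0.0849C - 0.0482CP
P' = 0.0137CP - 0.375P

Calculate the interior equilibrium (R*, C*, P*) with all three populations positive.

From dP/dt = 0: 0.0137C* = 0.375, so C* = 27.4.
From dR/dt = 0: 0.685(1 - R*/643) = 0.00415·27.4, giving R* = 643·(1 - 0.166) = 536.
From dC/dt = 0: 0.00189·536 - 0.0849 = 0.0482P*, so P* = 0.929/0.0482 = 19.3.

R* ≈ 536, C* ≈ 27.4, P* ≈ 19.3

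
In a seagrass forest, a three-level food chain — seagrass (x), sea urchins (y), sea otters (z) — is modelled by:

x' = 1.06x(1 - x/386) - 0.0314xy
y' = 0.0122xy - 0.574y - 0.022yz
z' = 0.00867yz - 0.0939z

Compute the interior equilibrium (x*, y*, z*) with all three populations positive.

From dz/dt = 0: 0.00867y* = 0.0939, so y* = 10.8.
From dx/dt = 0: 1.06(1 - x*/386) = 0.0314·10.8, giving x* = 386·(1 - 0.321) = 262.
From dy/dt = 0: 0.0122·262 - 0.574 = 0.022z*, so z* = 2.62/0.022 = 119.

x* ≈ 262, y* ≈ 10.8, z* ≈ 119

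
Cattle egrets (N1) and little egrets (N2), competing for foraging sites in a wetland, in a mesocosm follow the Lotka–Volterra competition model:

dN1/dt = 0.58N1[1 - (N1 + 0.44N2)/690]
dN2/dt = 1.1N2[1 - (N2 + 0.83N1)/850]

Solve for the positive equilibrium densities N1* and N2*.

N1* ≈ 498, N2* ≈ 437

Setting both brackets to zero gives the nullclines N1 + 0.44N2 = 690 and 0.83N1 + N2 = 850.
Substituting N2 = 850 - 0.83N1 into the first: N1(1 - 0.44·0.83) = 690 - 0.44·850.
So N1* = 316/0.635 = 498, and then N2* = 850 - 0.83·498 = 437.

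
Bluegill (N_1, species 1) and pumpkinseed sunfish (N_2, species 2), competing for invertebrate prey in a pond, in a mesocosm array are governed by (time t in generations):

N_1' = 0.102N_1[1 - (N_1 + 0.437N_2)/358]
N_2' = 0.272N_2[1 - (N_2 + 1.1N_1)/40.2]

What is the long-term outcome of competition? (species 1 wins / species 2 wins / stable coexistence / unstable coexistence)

Compare the nullcline intercepts: K1/α12 = 358/0.437 = 819 > K2 = 40.2; K2/α21 = 40.2/1.1 = 36.5 < K1 = 358.
Since the inequalities point opposite ways, species 1 can invade but species 2 cannot.

species 1 excludes species 2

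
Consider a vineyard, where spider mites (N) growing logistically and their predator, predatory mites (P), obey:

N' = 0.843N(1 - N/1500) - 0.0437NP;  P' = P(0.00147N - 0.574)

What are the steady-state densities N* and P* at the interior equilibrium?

N* ≈ 390, P* ≈ 14.3

From dP/dt = 0 with P > 0: 0.00147N* = 0.574, so N* = 390.
Substitute into dN/dt = 0: 0.843(1 - 390/1500) = 0.0437P*.
The bracket is 0.74, giving P* = 0.624/0.0437 = 14.3.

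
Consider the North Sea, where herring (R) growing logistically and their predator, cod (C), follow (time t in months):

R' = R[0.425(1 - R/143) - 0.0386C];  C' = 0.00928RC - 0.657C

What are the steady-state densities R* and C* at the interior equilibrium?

From dC/dt = 0 with C > 0: 0.00928R* = 0.657, so R* = 70.8.
Substitute into dR/dt = 0: 0.425(1 - 70.8/143) = 0.0386C*.
The bracket is 0.505, giving C* = 0.215/0.0386 = 5.56.

R* ≈ 70.8, C* ≈ 5.56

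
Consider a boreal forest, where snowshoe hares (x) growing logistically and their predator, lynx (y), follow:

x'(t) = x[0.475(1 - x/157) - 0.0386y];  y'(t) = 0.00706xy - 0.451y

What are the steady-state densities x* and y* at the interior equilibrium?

From dy/dt = 0 with y > 0: 0.00706x* = 0.451, so x* = 63.9.
Substitute into dx/dt = 0: 0.475(1 - 63.9/157) = 0.0386y*.
The bracket is 0.593, giving y* = 0.282/0.0386 = 7.3.

x* ≈ 63.9, y* ≈ 7.3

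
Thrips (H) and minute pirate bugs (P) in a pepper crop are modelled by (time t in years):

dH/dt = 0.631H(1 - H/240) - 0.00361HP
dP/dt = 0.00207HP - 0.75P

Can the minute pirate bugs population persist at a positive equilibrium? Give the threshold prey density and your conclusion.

The predator equation gives dP/dt > 0 only when H > 0.75/0.00207 = 362.
Without the predator, H → K = 240. Since 240 < 362, the predator cannot invade.

Threshold H = 362; K < 362, so no, the predator goes extinct.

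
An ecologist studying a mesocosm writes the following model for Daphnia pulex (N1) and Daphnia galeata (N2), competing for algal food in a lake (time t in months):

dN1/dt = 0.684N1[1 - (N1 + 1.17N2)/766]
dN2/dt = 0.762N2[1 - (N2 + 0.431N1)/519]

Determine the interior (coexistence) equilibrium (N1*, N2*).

N1* ≈ 320, N2* ≈ 381

Setting both brackets to zero gives the nullclines N1 + 1.17N2 = 766 and 0.431N1 + N2 = 519.
Substituting N2 = 519 - 0.431N1 into the first: N1(1 - 1.17·0.431) = 766 - 1.17·519.
So N1* = 159/0.496 = 320, and then N2* = 519 - 0.431·320 = 381.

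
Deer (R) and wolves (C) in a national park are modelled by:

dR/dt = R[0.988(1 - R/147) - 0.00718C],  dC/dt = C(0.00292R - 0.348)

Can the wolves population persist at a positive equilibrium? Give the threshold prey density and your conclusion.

The predator equation gives dC/dt > 0 only when R > 0.348/0.00292 = 119.
Without the predator, R → K = 147. Since 147 > 119, the predator can invade and persist.

Threshold R = 119; K > 119, so yes, the predator persists.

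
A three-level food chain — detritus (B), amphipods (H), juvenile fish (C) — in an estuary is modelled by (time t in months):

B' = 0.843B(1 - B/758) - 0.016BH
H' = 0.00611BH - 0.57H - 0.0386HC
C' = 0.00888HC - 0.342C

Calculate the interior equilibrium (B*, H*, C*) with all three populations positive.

From dC/dt = 0: 0.00888H* = 0.342, so H* = 38.5.
From dB/dt = 0: 0.843(1 - B*/758) = 0.016·38.5, giving B* = 758·(1 - 0.731) = 204.
From dH/dt = 0: 0.00611·204 - 0.57 = 0.0386C*, so C* = 0.676/0.0386 = 17.5.

B* ≈ 204, H* ≈ 38.5, C* ≈ 17.5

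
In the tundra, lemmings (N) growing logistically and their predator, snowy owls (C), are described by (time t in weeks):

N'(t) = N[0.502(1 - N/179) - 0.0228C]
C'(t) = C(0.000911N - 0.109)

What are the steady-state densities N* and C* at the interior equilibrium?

From dC/dt = 0 with C > 0: 0.000911N* = 0.109, so N* = 120.
Substitute into dN/dt = 0: 0.502(1 - 120/179) = 0.0228C*.
The bracket is 0.332, giving C* = 0.166/0.0228 = 7.3.

N* ≈ 120, C* ≈ 7.3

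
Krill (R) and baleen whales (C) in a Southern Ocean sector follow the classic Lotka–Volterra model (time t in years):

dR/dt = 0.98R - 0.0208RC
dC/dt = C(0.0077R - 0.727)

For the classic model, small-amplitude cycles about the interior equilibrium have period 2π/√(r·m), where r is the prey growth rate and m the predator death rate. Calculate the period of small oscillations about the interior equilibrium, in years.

T ≈ 7.44 years

Here r = 0.98 and m = 0.727, so r·m = 0.712.
ω = √0.712 = 0.844 per year, hence T = 2π/ω ≈ 7.44 years.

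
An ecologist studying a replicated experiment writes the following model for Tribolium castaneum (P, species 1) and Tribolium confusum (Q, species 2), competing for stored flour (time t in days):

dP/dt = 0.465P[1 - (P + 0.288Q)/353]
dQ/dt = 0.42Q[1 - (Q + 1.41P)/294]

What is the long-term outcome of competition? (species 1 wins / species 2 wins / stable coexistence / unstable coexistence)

Compare the nullcline intercepts: K1/α12 = 353/0.288 = 1230 > K2 = 294; K2/α21 = 294/1.41 = 209 < K1 = 353.
Since the inequalities point opposite ways, species 1 can invade but species 2 cannot.

species 1 excludes species 2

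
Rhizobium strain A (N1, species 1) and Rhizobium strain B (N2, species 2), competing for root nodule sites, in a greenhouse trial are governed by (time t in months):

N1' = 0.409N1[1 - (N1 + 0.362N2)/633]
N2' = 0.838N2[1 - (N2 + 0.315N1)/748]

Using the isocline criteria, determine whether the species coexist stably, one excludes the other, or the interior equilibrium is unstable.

Compare the nullcline intercepts: K1/α12 = 633/0.362 = 1750 > K2 = 748; K2/α21 = 748/0.315 = 2370 > K1 = 633.
Since both inequalities hold, each species can invade when rare, so the interior equilibrium is stable.

stable coexistence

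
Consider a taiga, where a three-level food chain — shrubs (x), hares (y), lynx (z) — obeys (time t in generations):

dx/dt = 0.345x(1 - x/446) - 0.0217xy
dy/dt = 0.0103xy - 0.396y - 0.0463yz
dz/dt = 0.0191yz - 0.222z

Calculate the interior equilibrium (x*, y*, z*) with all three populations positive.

From dz/dt = 0: 0.0191y* = 0.222, so y* = 11.6.
From dx/dt = 0: 0.345(1 - x*/446) = 0.0217·11.6, giving x* = 446·(1 - 0.731) = 120.
From dy/dt = 0: 0.0103·120 - 0.396 = 0.0463z*, so z* = 0.839/0.0463 = 18.1.

x* ≈ 120, y* ≈ 11.6, z* ≈ 18.1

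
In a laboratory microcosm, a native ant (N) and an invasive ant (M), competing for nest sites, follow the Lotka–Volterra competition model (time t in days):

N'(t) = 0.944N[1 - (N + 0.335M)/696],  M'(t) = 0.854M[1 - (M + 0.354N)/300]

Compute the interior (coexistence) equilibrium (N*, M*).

Setting both brackets to zero gives the nullclines N + 0.335M = 696 and 0.354N + M = 300.
Substituting M = 300 - 0.354N into the first: N(1 - 0.335·0.354) = 696 - 0.335·300.
So N* = 596/0.881 = 676, and then M* = 300 - 0.354·676 = 60.8.

N* ≈ 676, M* ≈ 60.8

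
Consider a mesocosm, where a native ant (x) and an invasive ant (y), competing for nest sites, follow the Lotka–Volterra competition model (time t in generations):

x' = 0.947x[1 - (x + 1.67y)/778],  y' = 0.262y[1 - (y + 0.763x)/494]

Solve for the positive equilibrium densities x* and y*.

x* ≈ 171, y* ≈ 363

Setting both brackets to zero gives the nullclines x + 1.67y = 778 and 0.763x + y = 494.
Substituting y = 494 - 0.763x into the first: x(1 - 1.67·0.763) = 778 - 1.67·494.
So x* = -47/-0.274 = 171, and then y* = 494 - 0.763·171 = 363.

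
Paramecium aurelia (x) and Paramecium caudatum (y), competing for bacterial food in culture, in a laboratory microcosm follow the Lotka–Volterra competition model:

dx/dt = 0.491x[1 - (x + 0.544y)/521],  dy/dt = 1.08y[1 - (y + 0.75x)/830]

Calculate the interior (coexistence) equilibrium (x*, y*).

Setting both brackets to zero gives the nullclines x + 0.544y = 521 and 0.75x + y = 830.
Substituting y = 830 - 0.75x into the first: x(1 - 0.544·0.75) = 521 - 0.544·830.
So x* = 69.5/0.592 = 117, and then y* = 830 - 0.75·117 = 742.

x* ≈ 117, y* ≈ 742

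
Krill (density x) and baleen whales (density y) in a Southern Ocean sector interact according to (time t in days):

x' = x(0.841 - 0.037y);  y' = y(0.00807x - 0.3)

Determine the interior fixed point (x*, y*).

x* ≈ 37.2, y* ≈ 22.7

Set dy/dt = 0 with y > 0: 0.00807x - 0.3 = 0, so x* = 0.3/0.00807 = 37.2.
Set dx/dt = 0 with x > 0: 0.841 - 0.037y = 0, so y* = 0.841/0.037 = 22.7.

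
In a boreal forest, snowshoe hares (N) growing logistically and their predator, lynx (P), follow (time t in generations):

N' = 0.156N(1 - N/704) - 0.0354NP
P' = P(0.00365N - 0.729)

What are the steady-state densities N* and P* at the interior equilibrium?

From dP/dt = 0 with P > 0: 0.00365N* = 0.729, so N* = 200.
Substitute into dN/dt = 0: 0.156(1 - 200/704) = 0.0354P*.
The bracket is 0.716, giving P* = 0.112/0.0354 = 3.16.

N* ≈ 200, P* ≈ 3.16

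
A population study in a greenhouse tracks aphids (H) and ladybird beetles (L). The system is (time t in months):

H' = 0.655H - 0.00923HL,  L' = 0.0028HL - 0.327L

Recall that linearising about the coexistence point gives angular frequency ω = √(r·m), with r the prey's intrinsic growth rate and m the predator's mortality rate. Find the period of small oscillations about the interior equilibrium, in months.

T ≈ 13.6 months

Here r = 0.655 and m = 0.327, so r·m = 0.214.
ω = √0.214 = 0.463 per month, hence T = 2π/ω ≈ 13.6 months.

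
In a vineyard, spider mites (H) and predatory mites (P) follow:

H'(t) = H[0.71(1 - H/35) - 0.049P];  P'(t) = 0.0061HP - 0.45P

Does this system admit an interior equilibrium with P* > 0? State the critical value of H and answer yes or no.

The predator equation gives dP/dt > 0 only when H > 0.45/0.0061 = 73.8.
Without the predator, H → K = 35. Since 35 < 73.8, the predator cannot invade.

Threshold H = 73.8; K < 73.8, so no, the predator goes extinct.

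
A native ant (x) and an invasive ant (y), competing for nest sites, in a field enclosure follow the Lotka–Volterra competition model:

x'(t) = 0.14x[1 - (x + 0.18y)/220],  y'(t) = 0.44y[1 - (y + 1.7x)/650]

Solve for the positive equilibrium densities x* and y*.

Setting both brackets to zero gives the nullclines x + 0.18y = 220 and 1.7x + y = 650.
Substituting y = 650 - 1.7x into the first: x(1 - 0.18·1.7) = 220 - 0.18·650.
So x* = 103/0.694 = 148, and then y* = 650 - 1.7·148 = 398.

x* ≈ 148, y* ≈ 398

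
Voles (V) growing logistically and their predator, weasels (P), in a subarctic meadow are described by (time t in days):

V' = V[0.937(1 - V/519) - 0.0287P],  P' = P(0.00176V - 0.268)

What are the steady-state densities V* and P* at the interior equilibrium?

From dP/dt = 0 with P > 0: 0.00176V* = 0.268, so V* = 152.
Substitute into dV/dt = 0: 0.937(1 - 152/519) = 0.0287P*.
The bracket is 0.707, giving P* = 0.662/0.0287 = 23.1.

V* ≈ 152, P* ≈ 23.1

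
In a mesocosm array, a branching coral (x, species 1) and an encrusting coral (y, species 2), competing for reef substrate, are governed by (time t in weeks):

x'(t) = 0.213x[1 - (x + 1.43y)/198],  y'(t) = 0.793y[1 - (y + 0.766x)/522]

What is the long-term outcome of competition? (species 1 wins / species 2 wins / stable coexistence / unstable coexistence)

Compare the nullcline intercepts: K1/α12 = 198/1.43 = 138 < K2 = 522; K2/α21 = 522/0.766 = 681 > K1 = 198.
Since the inequalities point opposite ways, species 2 can invade but species 1 cannot.

species 2 excludes species 1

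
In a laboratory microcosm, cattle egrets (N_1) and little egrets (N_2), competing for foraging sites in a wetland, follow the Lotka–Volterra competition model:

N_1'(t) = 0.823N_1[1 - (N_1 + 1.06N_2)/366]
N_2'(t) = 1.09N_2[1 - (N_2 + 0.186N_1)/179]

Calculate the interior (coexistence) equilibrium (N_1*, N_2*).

N_1* ≈ 220, N_2* ≈ 138

Setting both brackets to zero gives the nullclines N_1 + 1.06N_2 = 366 and 0.186N_1 + N_2 = 179.
Substituting N_2 = 179 - 0.186N_1 into the first: N_1(1 - 1.06·0.186) = 366 - 1.06·179.
So N_1* = 176/0.803 = 220, and then N_2* = 179 - 0.186·220 = 138.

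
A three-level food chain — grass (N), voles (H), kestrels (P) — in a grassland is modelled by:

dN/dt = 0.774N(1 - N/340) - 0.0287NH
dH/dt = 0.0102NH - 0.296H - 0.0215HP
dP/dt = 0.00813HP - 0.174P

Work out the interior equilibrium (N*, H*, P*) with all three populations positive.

N* ≈ 70.2, H* ≈ 21.4, P* ≈ 19.5

From dP/dt = 0: 0.00813H* = 0.174, so H* = 21.4.
From dN/dt = 0: 0.774(1 - N*/340) = 0.0287·21.4, giving N* = 340·(1 - 0.794) = 70.2.
From dH/dt = 0: 0.0102·70.2 - 0.296 = 0.0215P*, so P* = 0.42/0.0215 = 19.5.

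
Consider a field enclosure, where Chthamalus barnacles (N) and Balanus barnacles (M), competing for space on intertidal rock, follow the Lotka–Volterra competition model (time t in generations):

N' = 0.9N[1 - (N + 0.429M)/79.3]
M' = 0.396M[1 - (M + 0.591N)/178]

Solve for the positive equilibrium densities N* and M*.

Setting both brackets to zero gives the nullclines N + 0.429M = 79.3 and 0.591N + M = 178.
Substituting M = 178 - 0.591N into the first: N(1 - 0.429·0.591) = 79.3 - 0.429·178.
So N* = 2.94/0.746 = 3.94, and then M* = 178 - 0.591·3.94 = 176.

N* ≈ 3.94, M* ≈ 176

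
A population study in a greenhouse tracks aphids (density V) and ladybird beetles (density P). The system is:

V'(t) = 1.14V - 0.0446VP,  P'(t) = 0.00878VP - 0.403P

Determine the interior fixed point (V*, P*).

V* ≈ 45.9, P* ≈ 25.6

Set dP/dt = 0 with P > 0: 0.00878V - 0.403 = 0, so V* = 0.403/0.00878 = 45.9.
Set dV/dt = 0 with V > 0: 1.14 - 0.0446P = 0, so P* = 1.14/0.0446 = 25.6.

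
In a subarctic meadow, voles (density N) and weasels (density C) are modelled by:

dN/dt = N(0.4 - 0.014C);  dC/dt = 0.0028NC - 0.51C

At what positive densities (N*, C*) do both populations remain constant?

N* ≈ 182, C* ≈ 28.6

Set dC/dt = 0 with C > 0: 0.0028N - 0.51 = 0, so N* = 0.51/0.0028 = 182.
Set dN/dt = 0 with N > 0: 0.4 - 0.014C = 0, so C* = 0.4/0.014 = 28.6.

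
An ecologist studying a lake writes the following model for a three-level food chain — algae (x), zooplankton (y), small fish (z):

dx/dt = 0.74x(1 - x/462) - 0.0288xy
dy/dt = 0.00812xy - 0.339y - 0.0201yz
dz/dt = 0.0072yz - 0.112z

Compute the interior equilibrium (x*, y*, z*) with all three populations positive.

x* ≈ 182, y* ≈ 15.6, z* ≈ 56.8

From dz/dt = 0: 0.0072y* = 0.112, so y* = 15.6.
From dx/dt = 0: 0.74(1 - x*/462) = 0.0288·15.6, giving x* = 462·(1 - 0.605) = 182.
From dy/dt = 0: 0.00812·182 - 0.339 = 0.0201z*, so z* = 1.14/0.0201 = 56.8.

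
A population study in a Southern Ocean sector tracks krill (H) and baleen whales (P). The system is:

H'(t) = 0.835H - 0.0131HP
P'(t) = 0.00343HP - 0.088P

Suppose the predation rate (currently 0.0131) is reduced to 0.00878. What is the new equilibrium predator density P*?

P* ≈ 95.1

At the interior fixed point, setting dH/dt = 0 with H > 0 fixes P* = (prey growth rate)/(HP coefficient) — independent of the other coefficients.
With the change, P* = 0.835/0.00878 = 95.1; it rises from 63.7.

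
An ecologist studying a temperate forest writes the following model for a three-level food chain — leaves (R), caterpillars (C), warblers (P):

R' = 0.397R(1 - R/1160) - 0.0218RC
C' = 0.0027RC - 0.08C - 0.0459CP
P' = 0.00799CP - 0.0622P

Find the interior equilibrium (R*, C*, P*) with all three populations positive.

R* ≈ 664, C* ≈ 7.78, P* ≈ 37.3

From dP/dt = 0: 0.00799C* = 0.0622, so C* = 7.78.
From dR/dt = 0: 0.397(1 - R*/1160) = 0.0218·7.78, giving R* = 1160·(1 - 0.427) = 664.
From dC/dt = 0: 0.0027·664 - 0.08 = 0.0459P*, so P* = 1.71/0.0459 = 37.3.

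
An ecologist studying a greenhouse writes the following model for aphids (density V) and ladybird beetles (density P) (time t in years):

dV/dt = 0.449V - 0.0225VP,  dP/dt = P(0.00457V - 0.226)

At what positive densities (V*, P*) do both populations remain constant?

Set dP/dt = 0 with P > 0: 0.00457V - 0.226 = 0, so V* = 0.226/0.00457 = 49.5.
Set dV/dt = 0 with V > 0: 0.449 - 0.0225P = 0, so P* = 0.449/0.0225 = 20.

V* ≈ 49.5, P* ≈ 20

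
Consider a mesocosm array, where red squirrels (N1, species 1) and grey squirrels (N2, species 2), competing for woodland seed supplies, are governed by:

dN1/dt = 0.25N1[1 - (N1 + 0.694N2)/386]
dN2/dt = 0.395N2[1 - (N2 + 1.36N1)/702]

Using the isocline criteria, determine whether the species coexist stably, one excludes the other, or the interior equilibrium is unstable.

species 2 excludes species 1

Compare the nullcline intercepts: K1/α12 = 386/0.694 = 556 < K2 = 702; K2/α21 = 702/1.36 = 516 > K1 = 386.
Since the inequalities point opposite ways, species 2 can invade but species 1 cannot.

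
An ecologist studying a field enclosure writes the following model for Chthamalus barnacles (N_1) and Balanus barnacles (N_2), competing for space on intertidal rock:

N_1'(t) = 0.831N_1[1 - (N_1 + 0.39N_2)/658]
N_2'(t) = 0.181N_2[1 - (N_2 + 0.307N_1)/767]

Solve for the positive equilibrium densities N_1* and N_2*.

Setting both brackets to zero gives the nullclines N_1 + 0.39N_2 = 658 and 0.307N_1 + N_2 = 767.
Substituting N_2 = 767 - 0.307N_1 into the first: N_1(1 - 0.39·0.307) = 658 - 0.39·767.
So N_1* = 359/0.88 = 408, and then N_2* = 767 - 0.307·408 = 642.

N_1* ≈ 408, N_2* ≈ 642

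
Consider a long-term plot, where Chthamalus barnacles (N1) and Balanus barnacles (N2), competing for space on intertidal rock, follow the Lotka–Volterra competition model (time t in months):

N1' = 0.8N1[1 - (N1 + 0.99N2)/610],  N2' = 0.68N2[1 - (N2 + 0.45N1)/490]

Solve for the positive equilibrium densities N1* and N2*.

Setting both brackets to zero gives the nullclines N1 + 0.99N2 = 610 and 0.45N1 + N2 = 490.
Substituting N2 = 490 - 0.45N1 into the first: N1(1 - 0.99·0.45) = 610 - 0.99·490.
So N1* = 125/0.554 = 225, and then N2* = 490 - 0.45·225 = 389.

N1* ≈ 225, N2* ≈ 389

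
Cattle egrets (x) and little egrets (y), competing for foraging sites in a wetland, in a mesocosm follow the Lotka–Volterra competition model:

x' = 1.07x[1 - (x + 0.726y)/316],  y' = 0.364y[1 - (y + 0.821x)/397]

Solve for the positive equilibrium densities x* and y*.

x* ≈ 68.8, y* ≈ 341

Setting both brackets to zero gives the nullclines x + 0.726y = 316 and 0.821x + y = 397.
Substituting y = 397 - 0.821x into the first: x(1 - 0.726·0.821) = 316 - 0.726·397.
So x* = 27.8/0.404 = 68.8, and then y* = 397 - 0.821·68.8 = 341.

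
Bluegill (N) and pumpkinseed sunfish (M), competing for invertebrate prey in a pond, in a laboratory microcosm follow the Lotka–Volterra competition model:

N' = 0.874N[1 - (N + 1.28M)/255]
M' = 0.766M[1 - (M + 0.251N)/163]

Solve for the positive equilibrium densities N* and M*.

N* ≈ 68.3, M* ≈ 146

Setting both brackets to zero gives the nullclines N + 1.28M = 255 and 0.251N + M = 163.
Substituting M = 163 - 0.251N into the first: N(1 - 1.28·0.251) = 255 - 1.28·163.
So N* = 46.4/0.679 = 68.3, and then M* = 163 - 0.251·68.3 = 146.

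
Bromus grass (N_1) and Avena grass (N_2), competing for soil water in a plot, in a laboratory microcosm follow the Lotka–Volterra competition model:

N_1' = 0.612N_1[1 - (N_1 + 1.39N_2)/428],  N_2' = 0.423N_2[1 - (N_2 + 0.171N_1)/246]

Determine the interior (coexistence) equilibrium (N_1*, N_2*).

Setting both brackets to zero gives the nullclines N_1 + 1.39N_2 = 428 and 0.171N_1 + N_2 = 246.
Substituting N_2 = 246 - 0.171N_1 into the first: N_1(1 - 1.39·0.171) = 428 - 1.39·246.
So N_1* = 86.1/0.762 = 113, and then N_2* = 246 - 0.171·113 = 227.

N_1* ≈ 113, N_2* ≈ 227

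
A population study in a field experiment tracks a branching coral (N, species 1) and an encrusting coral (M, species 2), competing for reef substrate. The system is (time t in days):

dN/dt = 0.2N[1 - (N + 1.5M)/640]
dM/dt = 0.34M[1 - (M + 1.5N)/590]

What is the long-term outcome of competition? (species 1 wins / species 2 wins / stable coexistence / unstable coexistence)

unstable coexistence (outcome depends on initial conditions)

Compare the nullcline intercepts: K1/α12 = 640/1.5 = 427 < K2 = 590; K2/α21 = 590/1.5 = 393 < K1 = 640.
Since both are reversed, neither can invade when rare; the interior point is a saddle.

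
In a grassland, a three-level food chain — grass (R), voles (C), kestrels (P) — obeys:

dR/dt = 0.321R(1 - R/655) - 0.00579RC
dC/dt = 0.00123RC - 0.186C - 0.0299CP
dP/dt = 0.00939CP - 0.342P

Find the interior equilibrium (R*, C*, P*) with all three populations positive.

From dP/dt = 0: 0.00939C* = 0.342, so C* = 36.4.
From dR/dt = 0: 0.321(1 - R*/655) = 0.00579·36.4, giving R* = 655·(1 - 0.657) = 225.
From dC/dt = 0: 0.00123·225 - 0.186 = 0.0299P*, so P* = 0.0904/0.0299 = 3.02.

R* ≈ 225, C* ≈ 36.4, P* ≈ 3.02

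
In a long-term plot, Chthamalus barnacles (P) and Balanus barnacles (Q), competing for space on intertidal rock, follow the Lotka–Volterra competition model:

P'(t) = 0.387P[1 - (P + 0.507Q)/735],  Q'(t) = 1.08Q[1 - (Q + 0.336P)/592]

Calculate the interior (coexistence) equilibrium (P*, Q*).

P* ≈ 524, Q* ≈ 416

Setting both brackets to zero gives the nullclines P + 0.507Q = 735 and 0.336P + Q = 592.
Substituting Q = 592 - 0.336P into the first: P(1 - 0.507·0.336) = 735 - 0.507·592.
So P* = 435/0.83 = 524, and then Q* = 592 - 0.336·524 = 416.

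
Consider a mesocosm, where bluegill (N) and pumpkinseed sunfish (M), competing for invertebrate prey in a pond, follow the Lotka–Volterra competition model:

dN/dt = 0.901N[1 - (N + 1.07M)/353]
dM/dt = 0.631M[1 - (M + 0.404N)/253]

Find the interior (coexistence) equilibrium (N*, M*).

N* ≈ 145, M* ≈ 194

Setting both brackets to zero gives the nullclines N + 1.07M = 353 and 0.404N + M = 253.
Substituting M = 253 - 0.404N into the first: N(1 - 1.07·0.404) = 353 - 1.07·253.
So N* = 82.3/0.568 = 145, and then M* = 253 - 0.404·145 = 194.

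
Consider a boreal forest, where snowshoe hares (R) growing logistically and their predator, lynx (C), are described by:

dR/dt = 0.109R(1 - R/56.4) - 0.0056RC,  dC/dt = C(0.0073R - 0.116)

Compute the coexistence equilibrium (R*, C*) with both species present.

R* ≈ 15.9, C* ≈ 14

From dC/dt = 0 with C > 0: 0.0073R* = 0.116, so R* = 15.9.
Substitute into dR/dt = 0: 0.109(1 - 15.9/56.4) = 0.0056C*.
The bracket is 0.718, giving C* = 0.0783/0.0056 = 14.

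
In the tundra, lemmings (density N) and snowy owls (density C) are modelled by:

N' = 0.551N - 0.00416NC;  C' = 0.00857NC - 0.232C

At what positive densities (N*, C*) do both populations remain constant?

N* ≈ 27.1, C* ≈ 132

Set dC/dt = 0 with C > 0: 0.00857N - 0.232 = 0, so N* = 0.232/0.00857 = 27.1.
Set dN/dt = 0 with N > 0: 0.551 - 0.00416C = 0, so C* = 0.551/0.00416 = 132.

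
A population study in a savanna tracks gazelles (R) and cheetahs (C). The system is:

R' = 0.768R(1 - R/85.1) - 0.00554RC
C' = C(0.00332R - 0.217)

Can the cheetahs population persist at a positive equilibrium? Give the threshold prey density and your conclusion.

The predator equation gives dC/dt > 0 only when R > 0.217/0.00332 = 65.4.
Without the predator, R → K = 85.1. Since 85.1 > 65.4, the predator can invade and persist.

Threshold R = 65.4; K > 65.4, so yes, the predator persists.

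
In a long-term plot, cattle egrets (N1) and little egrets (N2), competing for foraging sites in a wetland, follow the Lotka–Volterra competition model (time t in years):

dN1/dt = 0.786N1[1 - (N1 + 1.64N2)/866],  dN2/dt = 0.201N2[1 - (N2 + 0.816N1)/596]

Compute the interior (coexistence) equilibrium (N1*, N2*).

N1* ≈ 329, N2* ≈ 327

Setting both brackets to zero gives the nullclines N1 + 1.64N2 = 866 and 0.816N1 + N2 = 596.
Substituting N2 = 596 - 0.816N1 into the first: N1(1 - 1.64·0.816) = 866 - 1.64·596.
So N1* = -111/-0.338 = 329, and then N2* = 596 - 0.816·329 = 327.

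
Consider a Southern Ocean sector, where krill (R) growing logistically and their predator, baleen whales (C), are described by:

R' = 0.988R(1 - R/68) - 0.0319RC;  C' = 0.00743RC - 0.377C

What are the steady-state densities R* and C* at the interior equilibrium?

From dC/dt = 0 with C > 0: 0.00743R* = 0.377, so R* = 50.7.
Substitute into dR/dt = 0: 0.988(1 - 50.7/68) = 0.0319C*.
The bracket is 0.254, giving C* = 0.251/0.0319 = 7.86.

R* ≈ 50.7, C* ≈ 7.86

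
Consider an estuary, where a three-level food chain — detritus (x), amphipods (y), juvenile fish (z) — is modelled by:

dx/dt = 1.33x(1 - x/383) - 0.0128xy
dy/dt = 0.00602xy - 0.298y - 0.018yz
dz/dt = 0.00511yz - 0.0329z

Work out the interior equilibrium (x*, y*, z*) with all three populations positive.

From dz/dt = 0: 0.00511y* = 0.0329, so y* = 6.44.
From dx/dt = 0: 1.33(1 - x*/383) = 0.0128·6.44, giving x* = 383·(1 - 0.062) = 359.
From dy/dt = 0: 0.00602·359 - 0.298 = 0.018z*, so z* = 1.86/0.018 = 104.

x* ≈ 359, y* ≈ 6.44, z* ≈ 104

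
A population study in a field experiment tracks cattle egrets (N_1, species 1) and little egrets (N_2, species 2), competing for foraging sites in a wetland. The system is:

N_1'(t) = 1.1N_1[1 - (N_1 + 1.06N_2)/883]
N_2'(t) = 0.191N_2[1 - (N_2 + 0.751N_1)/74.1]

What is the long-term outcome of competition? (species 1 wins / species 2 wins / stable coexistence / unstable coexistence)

Compare the nullcline intercepts: K1/α12 = 883/1.06 = 833 > K2 = 74.1; K2/α21 = 74.1/0.751 = 98.7 < K1 = 883.
Since the inequalities point opposite ways, species 1 can invade but species 2 cannot.

species 1 excludes species 2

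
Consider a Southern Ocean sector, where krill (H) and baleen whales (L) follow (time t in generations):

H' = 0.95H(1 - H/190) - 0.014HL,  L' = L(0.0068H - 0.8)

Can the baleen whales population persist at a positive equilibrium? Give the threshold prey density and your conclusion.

The predator equation gives dL/dt > 0 only when H > 0.8/0.0068 = 118.
Without the predator, H → K = 190. Since 190 > 118, the predator can invade and persist.

Threshold H = 118; K > 118, so yes, the predator persists.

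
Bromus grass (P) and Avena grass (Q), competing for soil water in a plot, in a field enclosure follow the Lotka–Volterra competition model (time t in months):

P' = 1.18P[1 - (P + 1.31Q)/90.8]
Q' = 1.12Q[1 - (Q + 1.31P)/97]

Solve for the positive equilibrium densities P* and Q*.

Setting both brackets to zero gives the nullclines P + 1.31Q = 90.8 and 1.31P + Q = 97.
Substituting Q = 97 - 1.31P into the first: P(1 - 1.31·1.31) = 90.8 - 1.31·97.
So P* = -36.3/-0.716 = 50.6, and then Q* = 97 - 1.31·50.6 = 30.6.

P* ≈ 50.6, Q* ≈ 30.6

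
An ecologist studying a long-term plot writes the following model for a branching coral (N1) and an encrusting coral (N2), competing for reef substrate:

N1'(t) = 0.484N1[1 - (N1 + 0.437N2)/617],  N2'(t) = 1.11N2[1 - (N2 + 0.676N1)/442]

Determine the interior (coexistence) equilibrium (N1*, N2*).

N1* ≈ 602, N2* ≈ 35.4

Setting both brackets to zero gives the nullclines N1 + 0.437N2 = 617 and 0.676N1 + N2 = 442.
Substituting N2 = 442 - 0.676N1 into the first: N1(1 - 0.437·0.676) = 617 - 0.437·442.
So N1* = 424/0.705 = 602, and then N2* = 442 - 0.676·602 = 35.4.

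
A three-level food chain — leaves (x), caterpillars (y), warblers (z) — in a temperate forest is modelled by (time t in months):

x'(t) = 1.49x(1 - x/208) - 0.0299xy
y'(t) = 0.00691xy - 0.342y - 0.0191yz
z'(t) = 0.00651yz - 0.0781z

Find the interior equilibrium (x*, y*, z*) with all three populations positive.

From dz/dt = 0: 0.00651y* = 0.0781, so y* = 12.
From dx/dt = 0: 1.49(1 - x*/208) = 0.0299·12, giving x* = 208·(1 - 0.241) = 158.
From dy/dt = 0: 0.00691·158 - 0.342 = 0.0191z*, so z* = 0.749/0.0191 = 39.2.

x* ≈ 158, y* ≈ 12, z* ≈ 39.2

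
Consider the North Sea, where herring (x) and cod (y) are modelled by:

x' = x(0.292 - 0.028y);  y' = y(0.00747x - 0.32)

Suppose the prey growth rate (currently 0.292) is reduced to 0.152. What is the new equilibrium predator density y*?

y* ≈ 5.43

At the interior fixed point, setting dx/dt = 0 with x > 0 fixes y* = (prey growth rate)/(xy coefficient) — independent of the other coefficients.
With the change, y* = 0.152/0.028 = 5.43; it falls from 10.4.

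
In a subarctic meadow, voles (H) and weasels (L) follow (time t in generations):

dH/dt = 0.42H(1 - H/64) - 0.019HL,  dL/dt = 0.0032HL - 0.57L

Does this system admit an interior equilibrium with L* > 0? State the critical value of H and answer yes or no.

The predator equation gives dL/dt > 0 only when H > 0.57/0.0032 = 178.
Without the predator, H → K = 64. Since 64 < 178, the predator cannot invade.

Threshold H = 178; K < 178, so no, the predator goes extinct.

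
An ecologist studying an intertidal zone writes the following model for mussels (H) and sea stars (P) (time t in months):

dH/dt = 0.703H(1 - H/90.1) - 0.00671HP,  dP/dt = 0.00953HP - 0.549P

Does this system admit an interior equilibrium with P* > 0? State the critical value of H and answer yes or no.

Threshold H = 57.6; K > 57.6, so yes, the predator persists.

The predator equation gives dP/dt > 0 only when H > 0.549/0.00953 = 57.6.
Without the predator, H → K = 90.1. Since 90.1 > 57.6, the predator can invade and persist.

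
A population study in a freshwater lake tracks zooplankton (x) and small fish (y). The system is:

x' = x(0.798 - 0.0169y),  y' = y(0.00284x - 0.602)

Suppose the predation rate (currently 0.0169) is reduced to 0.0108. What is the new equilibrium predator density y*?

y* ≈ 73.9

At the interior fixed point, setting dx/dt = 0 with x > 0 fixes y* = (prey growth rate)/(xy coefficient) — independent of the other coefficients.
With the change, y* = 0.798/0.0108 = 73.9; it rises from 47.2.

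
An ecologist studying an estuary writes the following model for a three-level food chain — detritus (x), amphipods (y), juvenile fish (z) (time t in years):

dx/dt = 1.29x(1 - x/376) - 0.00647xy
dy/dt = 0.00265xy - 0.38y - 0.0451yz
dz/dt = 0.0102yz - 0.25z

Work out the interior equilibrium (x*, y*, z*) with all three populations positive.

From dz/dt = 0: 0.0102y* = 0.25, so y* = 24.5.
From dx/dt = 0: 1.29(1 - x*/376) = 0.00647·24.5, giving x* = 376·(1 - 0.123) = 330.
From dy/dt = 0: 0.00265·330 - 0.38 = 0.0451z*, so z* = 0.494/0.0451 = 11.

x* ≈ 330, y* ≈ 24.5, z* ≈ 11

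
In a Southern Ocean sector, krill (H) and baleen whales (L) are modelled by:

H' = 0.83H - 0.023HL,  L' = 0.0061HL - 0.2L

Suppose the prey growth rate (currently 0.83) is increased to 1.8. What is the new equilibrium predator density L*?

At the interior fixed point, setting dH/dt = 0 with H > 0 fixes L* = (prey growth rate)/(HL coefficient) — independent of the other coefficients.
With the change, L* = 1.8/0.023 = 78.3; it rises from 36.1.

L* ≈ 78.3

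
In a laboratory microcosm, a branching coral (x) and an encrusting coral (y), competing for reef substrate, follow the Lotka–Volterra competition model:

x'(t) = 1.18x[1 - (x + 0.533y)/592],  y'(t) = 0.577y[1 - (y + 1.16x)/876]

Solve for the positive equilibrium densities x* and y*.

Setting both brackets to zero gives the nullclines x + 0.533y = 592 and 1.16x + y = 876.
Substituting y = 876 - 1.16x into the first: x(1 - 0.533·1.16) = 592 - 0.533·876.
So x* = 125/0.382 = 328, and then y* = 876 - 1.16·328 = 496.

x* ≈ 328, y* ≈ 496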